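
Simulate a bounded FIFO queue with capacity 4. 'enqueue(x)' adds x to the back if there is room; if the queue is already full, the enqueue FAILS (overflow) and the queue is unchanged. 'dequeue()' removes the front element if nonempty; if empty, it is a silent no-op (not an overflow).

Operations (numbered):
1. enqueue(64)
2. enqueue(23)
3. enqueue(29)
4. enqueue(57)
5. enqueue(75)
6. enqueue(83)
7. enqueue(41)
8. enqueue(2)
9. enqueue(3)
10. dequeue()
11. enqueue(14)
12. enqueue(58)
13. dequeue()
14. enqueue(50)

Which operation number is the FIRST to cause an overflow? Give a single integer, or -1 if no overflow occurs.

1. enqueue(64): size=1
2. enqueue(23): size=2
3. enqueue(29): size=3
4. enqueue(57): size=4
5. enqueue(75): size=4=cap → OVERFLOW (fail)
6. enqueue(83): size=4=cap → OVERFLOW (fail)
7. enqueue(41): size=4=cap → OVERFLOW (fail)
8. enqueue(2): size=4=cap → OVERFLOW (fail)
9. enqueue(3): size=4=cap → OVERFLOW (fail)
10. dequeue(): size=3
11. enqueue(14): size=4
12. enqueue(58): size=4=cap → OVERFLOW (fail)
13. dequeue(): size=3
14. enqueue(50): size=4

Answer: 5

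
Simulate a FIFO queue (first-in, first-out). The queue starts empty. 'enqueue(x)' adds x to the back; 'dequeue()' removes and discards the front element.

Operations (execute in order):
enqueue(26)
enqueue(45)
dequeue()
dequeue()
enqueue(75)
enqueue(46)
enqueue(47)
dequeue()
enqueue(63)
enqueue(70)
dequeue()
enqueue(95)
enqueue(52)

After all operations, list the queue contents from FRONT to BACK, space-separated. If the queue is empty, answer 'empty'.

enqueue(26): [26]
enqueue(45): [26, 45]
dequeue(): [45]
dequeue(): []
enqueue(75): [75]
enqueue(46): [75, 46]
enqueue(47): [75, 46, 47]
dequeue(): [46, 47]
enqueue(63): [46, 47, 63]
enqueue(70): [46, 47, 63, 70]
dequeue(): [47, 63, 70]
enqueue(95): [47, 63, 70, 95]
enqueue(52): [47, 63, 70, 95, 52]

Answer: 47 63 70 95 52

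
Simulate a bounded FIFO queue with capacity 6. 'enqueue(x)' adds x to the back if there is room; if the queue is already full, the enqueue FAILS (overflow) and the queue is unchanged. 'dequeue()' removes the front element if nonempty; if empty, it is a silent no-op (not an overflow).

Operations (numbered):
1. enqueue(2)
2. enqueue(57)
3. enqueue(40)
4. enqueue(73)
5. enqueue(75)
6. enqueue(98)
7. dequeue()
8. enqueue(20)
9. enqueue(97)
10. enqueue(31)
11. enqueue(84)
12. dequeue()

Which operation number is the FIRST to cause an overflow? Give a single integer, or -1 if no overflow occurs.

1. enqueue(2): size=1
2. enqueue(57): size=2
3. enqueue(40): size=3
4. enqueue(73): size=4
5. enqueue(75): size=5
6. enqueue(98): size=6
7. dequeue(): size=5
8. enqueue(20): size=6
9. enqueue(97): size=6=cap → OVERFLOW (fail)
10. enqueue(31): size=6=cap → OVERFLOW (fail)
11. enqueue(84): size=6=cap → OVERFLOW (fail)
12. dequeue(): size=5

Answer: 9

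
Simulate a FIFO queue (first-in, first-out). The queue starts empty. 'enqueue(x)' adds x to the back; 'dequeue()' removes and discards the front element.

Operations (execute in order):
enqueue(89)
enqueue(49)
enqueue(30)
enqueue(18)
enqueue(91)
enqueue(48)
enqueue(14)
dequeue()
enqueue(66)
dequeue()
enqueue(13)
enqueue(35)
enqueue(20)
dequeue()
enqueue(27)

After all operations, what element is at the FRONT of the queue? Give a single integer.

Answer: 18

Derivation:
enqueue(89): queue = [89]
enqueue(49): queue = [89, 49]
enqueue(30): queue = [89, 49, 30]
enqueue(18): queue = [89, 49, 30, 18]
enqueue(91): queue = [89, 49, 30, 18, 91]
enqueue(48): queue = [89, 49, 30, 18, 91, 48]
enqueue(14): queue = [89, 49, 30, 18, 91, 48, 14]
dequeue(): queue = [49, 30, 18, 91, 48, 14]
enqueue(66): queue = [49, 30, 18, 91, 48, 14, 66]
dequeue(): queue = [30, 18, 91, 48, 14, 66]
enqueue(13): queue = [30, 18, 91, 48, 14, 66, 13]
enqueue(35): queue = [30, 18, 91, 48, 14, 66, 13, 35]
enqueue(20): queue = [30, 18, 91, 48, 14, 66, 13, 35, 20]
dequeue(): queue = [18, 91, 48, 14, 66, 13, 35, 20]
enqueue(27): queue = [18, 91, 48, 14, 66, 13, 35, 20, 27]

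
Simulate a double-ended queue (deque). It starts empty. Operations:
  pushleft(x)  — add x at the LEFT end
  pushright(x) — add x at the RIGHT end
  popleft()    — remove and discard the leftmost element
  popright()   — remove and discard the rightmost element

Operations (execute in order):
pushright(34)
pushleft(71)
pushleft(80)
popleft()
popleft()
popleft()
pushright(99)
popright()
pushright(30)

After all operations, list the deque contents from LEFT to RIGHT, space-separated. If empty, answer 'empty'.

Answer: 30

Derivation:
pushright(34): [34]
pushleft(71): [71, 34]
pushleft(80): [80, 71, 34]
popleft(): [71, 34]
popleft(): [34]
popleft(): []
pushright(99): [99]
popright(): []
pushright(30): [30]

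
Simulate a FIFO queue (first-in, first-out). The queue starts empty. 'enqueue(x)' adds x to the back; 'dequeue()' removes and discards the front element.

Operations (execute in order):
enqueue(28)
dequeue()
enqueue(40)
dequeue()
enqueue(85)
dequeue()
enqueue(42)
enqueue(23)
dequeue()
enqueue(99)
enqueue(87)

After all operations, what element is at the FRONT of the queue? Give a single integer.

enqueue(28): queue = [28]
dequeue(): queue = []
enqueue(40): queue = [40]
dequeue(): queue = []
enqueue(85): queue = [85]
dequeue(): queue = []
enqueue(42): queue = [42]
enqueue(23): queue = [42, 23]
dequeue(): queue = [23]
enqueue(99): queue = [23, 99]
enqueue(87): queue = [23, 99, 87]

Answer: 23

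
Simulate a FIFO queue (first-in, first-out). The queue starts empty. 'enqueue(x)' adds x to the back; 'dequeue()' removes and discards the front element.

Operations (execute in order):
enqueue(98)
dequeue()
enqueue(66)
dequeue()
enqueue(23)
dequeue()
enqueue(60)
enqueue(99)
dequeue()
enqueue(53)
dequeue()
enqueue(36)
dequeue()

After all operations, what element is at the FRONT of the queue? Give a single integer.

enqueue(98): queue = [98]
dequeue(): queue = []
enqueue(66): queue = [66]
dequeue(): queue = []
enqueue(23): queue = [23]
dequeue(): queue = []
enqueue(60): queue = [60]
enqueue(99): queue = [60, 99]
dequeue(): queue = [99]
enqueue(53): queue = [99, 53]
dequeue(): queue = [53]
enqueue(36): queue = [53, 36]
dequeue(): queue = [36]

Answer: 36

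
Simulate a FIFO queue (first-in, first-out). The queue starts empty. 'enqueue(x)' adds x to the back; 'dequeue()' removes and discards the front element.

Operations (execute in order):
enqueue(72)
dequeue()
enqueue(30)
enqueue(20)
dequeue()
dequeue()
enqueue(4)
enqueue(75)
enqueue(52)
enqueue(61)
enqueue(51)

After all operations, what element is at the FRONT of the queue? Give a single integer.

enqueue(72): queue = [72]
dequeue(): queue = []
enqueue(30): queue = [30]
enqueue(20): queue = [30, 20]
dequeue(): queue = [20]
dequeue(): queue = []
enqueue(4): queue = [4]
enqueue(75): queue = [4, 75]
enqueue(52): queue = [4, 75, 52]
enqueue(61): queue = [4, 75, 52, 61]
enqueue(51): queue = [4, 75, 52, 61, 51]

Answer: 4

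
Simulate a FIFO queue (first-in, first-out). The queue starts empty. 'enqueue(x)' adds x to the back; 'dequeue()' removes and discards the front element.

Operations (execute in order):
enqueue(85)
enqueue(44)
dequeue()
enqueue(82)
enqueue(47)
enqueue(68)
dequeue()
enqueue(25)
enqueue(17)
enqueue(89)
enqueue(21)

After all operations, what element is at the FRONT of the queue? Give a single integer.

Answer: 82

Derivation:
enqueue(85): queue = [85]
enqueue(44): queue = [85, 44]
dequeue(): queue = [44]
enqueue(82): queue = [44, 82]
enqueue(47): queue = [44, 82, 47]
enqueue(68): queue = [44, 82, 47, 68]
dequeue(): queue = [82, 47, 68]
enqueue(25): queue = [82, 47, 68, 25]
enqueue(17): queue = [82, 47, 68, 25, 17]
enqueue(89): queue = [82, 47, 68, 25, 17, 89]
enqueue(21): queue = [82, 47, 68, 25, 17, 89, 21]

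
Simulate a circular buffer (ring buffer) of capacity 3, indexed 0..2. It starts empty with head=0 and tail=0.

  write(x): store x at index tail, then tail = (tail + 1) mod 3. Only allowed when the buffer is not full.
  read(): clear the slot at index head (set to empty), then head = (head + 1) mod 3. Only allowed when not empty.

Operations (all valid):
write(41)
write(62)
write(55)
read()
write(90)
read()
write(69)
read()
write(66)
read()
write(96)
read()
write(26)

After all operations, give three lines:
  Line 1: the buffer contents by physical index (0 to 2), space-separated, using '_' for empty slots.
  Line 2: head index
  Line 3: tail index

Answer: 96 26 66
2
2

Derivation:
write(41): buf=[41 _ _], head=0, tail=1, size=1
write(62): buf=[41 62 _], head=0, tail=2, size=2
write(55): buf=[41 62 55], head=0, tail=0, size=3
read(): buf=[_ 62 55], head=1, tail=0, size=2
write(90): buf=[90 62 55], head=1, tail=1, size=3
read(): buf=[90 _ 55], head=2, tail=1, size=2
write(69): buf=[90 69 55], head=2, tail=2, size=3
read(): buf=[90 69 _], head=0, tail=2, size=2
write(66): buf=[90 69 66], head=0, tail=0, size=3
read(): buf=[_ 69 66], head=1, tail=0, size=2
write(96): buf=[96 69 66], head=1, tail=1, size=3
read(): buf=[96 _ 66], head=2, tail=1, size=2
write(26): buf=[96 26 66], head=2, tail=2, size=3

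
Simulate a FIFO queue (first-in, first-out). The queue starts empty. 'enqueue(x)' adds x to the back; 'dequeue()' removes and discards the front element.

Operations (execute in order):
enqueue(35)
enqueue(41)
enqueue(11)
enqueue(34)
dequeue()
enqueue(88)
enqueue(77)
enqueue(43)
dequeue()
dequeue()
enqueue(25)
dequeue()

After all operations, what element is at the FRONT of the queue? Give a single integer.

enqueue(35): queue = [35]
enqueue(41): queue = [35, 41]
enqueue(11): queue = [35, 41, 11]
enqueue(34): queue = [35, 41, 11, 34]
dequeue(): queue = [41, 11, 34]
enqueue(88): queue = [41, 11, 34, 88]
enqueue(77): queue = [41, 11, 34, 88, 77]
enqueue(43): queue = [41, 11, 34, 88, 77, 43]
dequeue(): queue = [11, 34, 88, 77, 43]
dequeue(): queue = [34, 88, 77, 43]
enqueue(25): queue = [34, 88, 77, 43, 25]
dequeue(): queue = [88, 77, 43, 25]

Answer: 88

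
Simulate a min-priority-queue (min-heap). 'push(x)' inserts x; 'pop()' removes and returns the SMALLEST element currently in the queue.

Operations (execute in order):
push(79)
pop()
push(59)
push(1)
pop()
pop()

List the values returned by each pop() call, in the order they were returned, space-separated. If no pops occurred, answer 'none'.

push(79): heap contents = [79]
pop() → 79: heap contents = []
push(59): heap contents = [59]
push(1): heap contents = [1, 59]
pop() → 1: heap contents = [59]
pop() → 59: heap contents = []

Answer: 79 1 59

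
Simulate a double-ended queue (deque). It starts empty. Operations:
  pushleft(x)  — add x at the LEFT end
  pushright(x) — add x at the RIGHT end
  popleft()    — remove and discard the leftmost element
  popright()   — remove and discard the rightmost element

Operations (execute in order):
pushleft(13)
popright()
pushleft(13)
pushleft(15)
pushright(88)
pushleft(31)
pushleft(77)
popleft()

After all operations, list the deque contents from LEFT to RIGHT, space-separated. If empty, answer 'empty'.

Answer: 31 15 13 88

Derivation:
pushleft(13): [13]
popright(): []
pushleft(13): [13]
pushleft(15): [15, 13]
pushright(88): [15, 13, 88]
pushleft(31): [31, 15, 13, 88]
pushleft(77): [77, 31, 15, 13, 88]
popleft(): [31, 15, 13, 88]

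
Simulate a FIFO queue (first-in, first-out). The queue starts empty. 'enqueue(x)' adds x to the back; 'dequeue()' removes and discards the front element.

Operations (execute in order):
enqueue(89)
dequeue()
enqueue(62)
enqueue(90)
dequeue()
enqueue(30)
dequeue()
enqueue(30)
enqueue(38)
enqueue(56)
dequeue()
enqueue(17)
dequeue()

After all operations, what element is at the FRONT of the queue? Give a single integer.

enqueue(89): queue = [89]
dequeue(): queue = []
enqueue(62): queue = [62]
enqueue(90): queue = [62, 90]
dequeue(): queue = [90]
enqueue(30): queue = [90, 30]
dequeue(): queue = [30]
enqueue(30): queue = [30, 30]
enqueue(38): queue = [30, 30, 38]
enqueue(56): queue = [30, 30, 38, 56]
dequeue(): queue = [30, 38, 56]
enqueue(17): queue = [30, 38, 56, 17]
dequeue(): queue = [38, 56, 17]

Answer: 38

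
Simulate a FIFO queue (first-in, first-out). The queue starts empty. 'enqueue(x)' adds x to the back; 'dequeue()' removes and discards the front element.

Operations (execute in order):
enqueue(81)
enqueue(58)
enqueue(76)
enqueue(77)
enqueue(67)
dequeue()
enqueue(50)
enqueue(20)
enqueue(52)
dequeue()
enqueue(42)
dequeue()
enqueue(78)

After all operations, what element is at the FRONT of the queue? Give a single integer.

enqueue(81): queue = [81]
enqueue(58): queue = [81, 58]
enqueue(76): queue = [81, 58, 76]
enqueue(77): queue = [81, 58, 76, 77]
enqueue(67): queue = [81, 58, 76, 77, 67]
dequeue(): queue = [58, 76, 77, 67]
enqueue(50): queue = [58, 76, 77, 67, 50]
enqueue(20): queue = [58, 76, 77, 67, 50, 20]
enqueue(52): queue = [58, 76, 77, 67, 50, 20, 52]
dequeue(): queue = [76, 77, 67, 50, 20, 52]
enqueue(42): queue = [76, 77, 67, 50, 20, 52, 42]
dequeue(): queue = [77, 67, 50, 20, 52, 42]
enqueue(78): queue = [77, 67, 50, 20, 52, 42, 78]

Answer: 77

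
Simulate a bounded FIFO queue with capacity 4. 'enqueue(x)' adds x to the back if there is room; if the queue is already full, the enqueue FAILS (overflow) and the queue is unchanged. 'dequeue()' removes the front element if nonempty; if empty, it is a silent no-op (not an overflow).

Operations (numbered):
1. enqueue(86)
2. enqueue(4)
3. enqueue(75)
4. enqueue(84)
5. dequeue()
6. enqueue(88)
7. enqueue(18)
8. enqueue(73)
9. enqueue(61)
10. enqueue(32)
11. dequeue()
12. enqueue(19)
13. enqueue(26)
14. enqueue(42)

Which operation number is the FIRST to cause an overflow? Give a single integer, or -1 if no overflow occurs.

1. enqueue(86): size=1
2. enqueue(4): size=2
3. enqueue(75): size=3
4. enqueue(84): size=4
5. dequeue(): size=3
6. enqueue(88): size=4
7. enqueue(18): size=4=cap → OVERFLOW (fail)
8. enqueue(73): size=4=cap → OVERFLOW (fail)
9. enqueue(61): size=4=cap → OVERFLOW (fail)
10. enqueue(32): size=4=cap → OVERFLOW (fail)
11. dequeue(): size=3
12. enqueue(19): size=4
13. enqueue(26): size=4=cap → OVERFLOW (fail)
14. enqueue(42): size=4=cap → OVERFLOW (fail)

Answer: 7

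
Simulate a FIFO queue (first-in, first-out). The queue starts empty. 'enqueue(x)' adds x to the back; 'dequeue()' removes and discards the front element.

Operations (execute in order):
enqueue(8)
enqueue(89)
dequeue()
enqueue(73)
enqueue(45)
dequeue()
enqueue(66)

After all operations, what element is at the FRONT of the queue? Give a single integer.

Answer: 73

Derivation:
enqueue(8): queue = [8]
enqueue(89): queue = [8, 89]
dequeue(): queue = [89]
enqueue(73): queue = [89, 73]
enqueue(45): queue = [89, 73, 45]
dequeue(): queue = [73, 45]
enqueue(66): queue = [73, 45, 66]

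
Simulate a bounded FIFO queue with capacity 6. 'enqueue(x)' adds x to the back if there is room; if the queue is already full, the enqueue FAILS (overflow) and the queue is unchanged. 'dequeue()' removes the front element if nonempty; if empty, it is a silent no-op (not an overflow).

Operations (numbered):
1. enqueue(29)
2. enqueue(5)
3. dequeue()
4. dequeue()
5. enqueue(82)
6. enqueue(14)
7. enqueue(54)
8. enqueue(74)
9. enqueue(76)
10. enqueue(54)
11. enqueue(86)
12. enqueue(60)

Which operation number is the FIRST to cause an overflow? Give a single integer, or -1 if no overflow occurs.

1. enqueue(29): size=1
2. enqueue(5): size=2
3. dequeue(): size=1
4. dequeue(): size=0
5. enqueue(82): size=1
6. enqueue(14): size=2
7. enqueue(54): size=3
8. enqueue(74): size=4
9. enqueue(76): size=5
10. enqueue(54): size=6
11. enqueue(86): size=6=cap → OVERFLOW (fail)
12. enqueue(60): size=6=cap → OVERFLOW (fail)

Answer: 11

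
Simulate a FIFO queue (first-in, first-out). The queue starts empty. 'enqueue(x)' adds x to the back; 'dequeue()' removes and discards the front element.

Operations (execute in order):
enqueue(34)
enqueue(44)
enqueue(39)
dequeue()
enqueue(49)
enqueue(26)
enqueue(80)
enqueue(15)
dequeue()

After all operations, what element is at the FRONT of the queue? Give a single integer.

Answer: 39

Derivation:
enqueue(34): queue = [34]
enqueue(44): queue = [34, 44]
enqueue(39): queue = [34, 44, 39]
dequeue(): queue = [44, 39]
enqueue(49): queue = [44, 39, 49]
enqueue(26): queue = [44, 39, 49, 26]
enqueue(80): queue = [44, 39, 49, 26, 80]
enqueue(15): queue = [44, 39, 49, 26, 80, 15]
dequeue(): queue = [39, 49, 26, 80, 15]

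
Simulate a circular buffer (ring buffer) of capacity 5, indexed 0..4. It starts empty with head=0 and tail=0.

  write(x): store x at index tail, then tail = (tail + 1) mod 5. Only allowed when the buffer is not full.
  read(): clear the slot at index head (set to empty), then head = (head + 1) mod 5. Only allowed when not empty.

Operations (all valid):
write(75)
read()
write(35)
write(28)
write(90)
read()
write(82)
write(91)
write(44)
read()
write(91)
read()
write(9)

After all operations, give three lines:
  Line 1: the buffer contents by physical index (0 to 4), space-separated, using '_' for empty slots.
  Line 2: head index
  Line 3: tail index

write(75): buf=[75 _ _ _ _], head=0, tail=1, size=1
read(): buf=[_ _ _ _ _], head=1, tail=1, size=0
write(35): buf=[_ 35 _ _ _], head=1, tail=2, size=1
write(28): buf=[_ 35 28 _ _], head=1, tail=3, size=2
write(90): buf=[_ 35 28 90 _], head=1, tail=4, size=3
read(): buf=[_ _ 28 90 _], head=2, tail=4, size=2
write(82): buf=[_ _ 28 90 82], head=2, tail=0, size=3
write(91): buf=[91 _ 28 90 82], head=2, tail=1, size=4
write(44): buf=[91 44 28 90 82], head=2, tail=2, size=5
read(): buf=[91 44 _ 90 82], head=3, tail=2, size=4
write(91): buf=[91 44 91 90 82], head=3, tail=3, size=5
read(): buf=[91 44 91 _ 82], head=4, tail=3, size=4
write(9): buf=[91 44 91 9 82], head=4, tail=4, size=5

Answer: 91 44 91 9 82
4
4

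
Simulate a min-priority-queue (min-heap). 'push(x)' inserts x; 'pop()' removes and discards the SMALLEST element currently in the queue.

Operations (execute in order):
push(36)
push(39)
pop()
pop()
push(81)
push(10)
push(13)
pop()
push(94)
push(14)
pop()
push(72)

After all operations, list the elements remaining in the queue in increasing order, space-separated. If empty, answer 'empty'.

Answer: 14 72 81 94

Derivation:
push(36): heap contents = [36]
push(39): heap contents = [36, 39]
pop() → 36: heap contents = [39]
pop() → 39: heap contents = []
push(81): heap contents = [81]
push(10): heap contents = [10, 81]
push(13): heap contents = [10, 13, 81]
pop() → 10: heap contents = [13, 81]
push(94): heap contents = [13, 81, 94]
push(14): heap contents = [13, 14, 81, 94]
pop() → 13: heap contents = [14, 81, 94]
push(72): heap contents = [14, 72, 81, 94]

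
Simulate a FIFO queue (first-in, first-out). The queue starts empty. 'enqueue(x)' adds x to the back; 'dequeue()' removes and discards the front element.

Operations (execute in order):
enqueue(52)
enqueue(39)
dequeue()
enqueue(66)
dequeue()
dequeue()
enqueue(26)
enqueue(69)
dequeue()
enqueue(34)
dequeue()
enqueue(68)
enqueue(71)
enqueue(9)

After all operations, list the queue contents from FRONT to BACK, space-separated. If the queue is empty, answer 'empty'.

Answer: 34 68 71 9

Derivation:
enqueue(52): [52]
enqueue(39): [52, 39]
dequeue(): [39]
enqueue(66): [39, 66]
dequeue(): [66]
dequeue(): []
enqueue(26): [26]
enqueue(69): [26, 69]
dequeue(): [69]
enqueue(34): [69, 34]
dequeue(): [34]
enqueue(68): [34, 68]
enqueue(71): [34, 68, 71]
enqueue(9): [34, 68, 71, 9]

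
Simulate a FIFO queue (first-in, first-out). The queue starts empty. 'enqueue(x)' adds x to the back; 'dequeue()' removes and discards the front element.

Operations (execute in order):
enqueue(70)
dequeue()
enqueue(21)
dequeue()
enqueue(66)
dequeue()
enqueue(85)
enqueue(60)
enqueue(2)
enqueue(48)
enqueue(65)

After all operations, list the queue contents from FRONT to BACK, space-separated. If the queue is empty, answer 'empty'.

Answer: 85 60 2 48 65

Derivation:
enqueue(70): [70]
dequeue(): []
enqueue(21): [21]
dequeue(): []
enqueue(66): [66]
dequeue(): []
enqueue(85): [85]
enqueue(60): [85, 60]
enqueue(2): [85, 60, 2]
enqueue(48): [85, 60, 2, 48]
enqueue(65): [85, 60, 2, 48, 65]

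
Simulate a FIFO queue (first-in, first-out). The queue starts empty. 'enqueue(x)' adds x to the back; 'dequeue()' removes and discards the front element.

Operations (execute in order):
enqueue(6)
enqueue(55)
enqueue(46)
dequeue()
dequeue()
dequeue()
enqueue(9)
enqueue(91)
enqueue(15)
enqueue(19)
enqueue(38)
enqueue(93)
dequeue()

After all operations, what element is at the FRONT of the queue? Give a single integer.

enqueue(6): queue = [6]
enqueue(55): queue = [6, 55]
enqueue(46): queue = [6, 55, 46]
dequeue(): queue = [55, 46]
dequeue(): queue = [46]
dequeue(): queue = []
enqueue(9): queue = [9]
enqueue(91): queue = [9, 91]
enqueue(15): queue = [9, 91, 15]
enqueue(19): queue = [9, 91, 15, 19]
enqueue(38): queue = [9, 91, 15, 19, 38]
enqueue(93): queue = [9, 91, 15, 19, 38, 93]
dequeue(): queue = [91, 15, 19, 38, 93]

Answer: 91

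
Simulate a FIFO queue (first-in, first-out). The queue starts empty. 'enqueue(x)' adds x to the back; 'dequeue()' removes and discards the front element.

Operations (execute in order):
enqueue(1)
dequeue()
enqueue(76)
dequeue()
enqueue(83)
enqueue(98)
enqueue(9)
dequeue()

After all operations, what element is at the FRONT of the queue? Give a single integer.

enqueue(1): queue = [1]
dequeue(): queue = []
enqueue(76): queue = [76]
dequeue(): queue = []
enqueue(83): queue = [83]
enqueue(98): queue = [83, 98]
enqueue(9): queue = [83, 98, 9]
dequeue(): queue = [98, 9]

Answer: 98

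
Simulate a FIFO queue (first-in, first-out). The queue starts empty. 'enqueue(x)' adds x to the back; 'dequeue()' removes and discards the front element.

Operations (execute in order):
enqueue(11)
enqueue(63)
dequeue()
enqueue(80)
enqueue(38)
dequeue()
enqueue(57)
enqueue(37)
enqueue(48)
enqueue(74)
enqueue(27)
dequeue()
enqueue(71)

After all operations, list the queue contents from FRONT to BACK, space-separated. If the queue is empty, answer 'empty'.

Answer: 38 57 37 48 74 27 71

Derivation:
enqueue(11): [11]
enqueue(63): [11, 63]
dequeue(): [63]
enqueue(80): [63, 80]
enqueue(38): [63, 80, 38]
dequeue(): [80, 38]
enqueue(57): [80, 38, 57]
enqueue(37): [80, 38, 57, 37]
enqueue(48): [80, 38, 57, 37, 48]
enqueue(74): [80, 38, 57, 37, 48, 74]
enqueue(27): [80, 38, 57, 37, 48, 74, 27]
dequeue(): [38, 57, 37, 48, 74, 27]
enqueue(71): [38, 57, 37, 48, 74, 27, 71]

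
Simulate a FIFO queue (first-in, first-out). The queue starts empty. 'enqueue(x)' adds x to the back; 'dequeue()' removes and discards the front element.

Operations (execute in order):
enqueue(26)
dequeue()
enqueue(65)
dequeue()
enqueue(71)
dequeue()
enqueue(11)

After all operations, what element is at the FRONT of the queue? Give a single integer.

Answer: 11

Derivation:
enqueue(26): queue = [26]
dequeue(): queue = []
enqueue(65): queue = [65]
dequeue(): queue = []
enqueue(71): queue = [71]
dequeue(): queue = []
enqueue(11): queue = [11]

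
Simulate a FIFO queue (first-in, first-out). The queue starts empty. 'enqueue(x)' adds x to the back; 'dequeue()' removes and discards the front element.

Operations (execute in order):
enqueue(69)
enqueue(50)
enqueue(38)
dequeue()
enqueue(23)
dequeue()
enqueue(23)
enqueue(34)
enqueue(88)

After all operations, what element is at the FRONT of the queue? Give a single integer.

enqueue(69): queue = [69]
enqueue(50): queue = [69, 50]
enqueue(38): queue = [69, 50, 38]
dequeue(): queue = [50, 38]
enqueue(23): queue = [50, 38, 23]
dequeue(): queue = [38, 23]
enqueue(23): queue = [38, 23, 23]
enqueue(34): queue = [38, 23, 23, 34]
enqueue(88): queue = [38, 23, 23, 34, 88]

Answer: 38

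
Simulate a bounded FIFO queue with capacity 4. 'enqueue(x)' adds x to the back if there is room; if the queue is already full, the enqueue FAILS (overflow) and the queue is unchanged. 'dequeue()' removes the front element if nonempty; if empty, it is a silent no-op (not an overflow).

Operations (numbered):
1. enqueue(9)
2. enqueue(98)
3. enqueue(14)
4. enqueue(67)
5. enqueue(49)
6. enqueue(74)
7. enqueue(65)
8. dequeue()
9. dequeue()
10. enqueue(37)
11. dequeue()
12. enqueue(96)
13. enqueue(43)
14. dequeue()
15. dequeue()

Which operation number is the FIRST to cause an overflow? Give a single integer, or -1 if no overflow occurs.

Answer: 5

Derivation:
1. enqueue(9): size=1
2. enqueue(98): size=2
3. enqueue(14): size=3
4. enqueue(67): size=4
5. enqueue(49): size=4=cap → OVERFLOW (fail)
6. enqueue(74): size=4=cap → OVERFLOW (fail)
7. enqueue(65): size=4=cap → OVERFLOW (fail)
8. dequeue(): size=3
9. dequeue(): size=2
10. enqueue(37): size=3
11. dequeue(): size=2
12. enqueue(96): size=3
13. enqueue(43): size=4
14. dequeue(): size=3
15. dequeue(): size=2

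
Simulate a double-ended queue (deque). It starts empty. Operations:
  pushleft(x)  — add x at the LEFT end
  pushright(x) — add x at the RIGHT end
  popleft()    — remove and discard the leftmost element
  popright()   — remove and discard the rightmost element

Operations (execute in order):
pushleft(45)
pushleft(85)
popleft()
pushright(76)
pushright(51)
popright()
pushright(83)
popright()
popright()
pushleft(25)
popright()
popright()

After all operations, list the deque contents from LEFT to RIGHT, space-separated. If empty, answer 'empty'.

pushleft(45): [45]
pushleft(85): [85, 45]
popleft(): [45]
pushright(76): [45, 76]
pushright(51): [45, 76, 51]
popright(): [45, 76]
pushright(83): [45, 76, 83]
popright(): [45, 76]
popright(): [45]
pushleft(25): [25, 45]
popright(): [25]
popright(): []

Answer: empty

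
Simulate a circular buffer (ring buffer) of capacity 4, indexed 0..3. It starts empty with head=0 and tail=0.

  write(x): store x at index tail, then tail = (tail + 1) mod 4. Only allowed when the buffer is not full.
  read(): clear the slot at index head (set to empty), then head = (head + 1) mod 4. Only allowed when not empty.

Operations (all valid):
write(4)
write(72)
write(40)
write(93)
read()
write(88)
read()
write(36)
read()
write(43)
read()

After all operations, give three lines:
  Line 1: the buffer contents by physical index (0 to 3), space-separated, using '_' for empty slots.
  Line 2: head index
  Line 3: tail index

write(4): buf=[4 _ _ _], head=0, tail=1, size=1
write(72): buf=[4 72 _ _], head=0, tail=2, size=2
write(40): buf=[4 72 40 _], head=0, tail=3, size=3
write(93): buf=[4 72 40 93], head=0, tail=0, size=4
read(): buf=[_ 72 40 93], head=1, tail=0, size=3
write(88): buf=[88 72 40 93], head=1, tail=1, size=4
read(): buf=[88 _ 40 93], head=2, tail=1, size=3
write(36): buf=[88 36 40 93], head=2, tail=2, size=4
read(): buf=[88 36 _ 93], head=3, tail=2, size=3
write(43): buf=[88 36 43 93], head=3, tail=3, size=4
read(): buf=[88 36 43 _], head=0, tail=3, size=3

Answer: 88 36 43 _
0
3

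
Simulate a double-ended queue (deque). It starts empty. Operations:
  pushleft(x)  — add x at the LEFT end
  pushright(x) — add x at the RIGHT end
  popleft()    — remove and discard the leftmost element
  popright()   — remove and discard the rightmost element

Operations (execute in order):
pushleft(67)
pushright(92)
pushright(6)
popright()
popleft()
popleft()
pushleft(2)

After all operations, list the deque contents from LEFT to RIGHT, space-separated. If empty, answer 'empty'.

pushleft(67): [67]
pushright(92): [67, 92]
pushright(6): [67, 92, 6]
popright(): [67, 92]
popleft(): [92]
popleft(): []
pushleft(2): [2]

Answer: 2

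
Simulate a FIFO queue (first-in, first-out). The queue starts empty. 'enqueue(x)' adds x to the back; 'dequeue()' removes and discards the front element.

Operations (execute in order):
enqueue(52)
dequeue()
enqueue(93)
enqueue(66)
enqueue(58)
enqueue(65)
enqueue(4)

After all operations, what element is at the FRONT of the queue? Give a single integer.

Answer: 93

Derivation:
enqueue(52): queue = [52]
dequeue(): queue = []
enqueue(93): queue = [93]
enqueue(66): queue = [93, 66]
enqueue(58): queue = [93, 66, 58]
enqueue(65): queue = [93, 66, 58, 65]
enqueue(4): queue = [93, 66, 58, 65, 4]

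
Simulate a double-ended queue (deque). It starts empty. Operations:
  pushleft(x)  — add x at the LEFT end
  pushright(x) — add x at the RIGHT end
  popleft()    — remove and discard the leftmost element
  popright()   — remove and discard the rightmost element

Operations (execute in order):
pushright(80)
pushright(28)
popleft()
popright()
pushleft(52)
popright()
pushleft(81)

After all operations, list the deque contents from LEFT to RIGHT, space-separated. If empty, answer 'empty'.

pushright(80): [80]
pushright(28): [80, 28]
popleft(): [28]
popright(): []
pushleft(52): [52]
popright(): []
pushleft(81): [81]

Answer: 81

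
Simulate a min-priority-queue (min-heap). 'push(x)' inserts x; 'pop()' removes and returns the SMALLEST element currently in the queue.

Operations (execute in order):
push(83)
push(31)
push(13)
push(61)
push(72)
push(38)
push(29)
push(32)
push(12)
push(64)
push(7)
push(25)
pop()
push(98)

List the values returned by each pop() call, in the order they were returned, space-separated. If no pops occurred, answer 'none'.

push(83): heap contents = [83]
push(31): heap contents = [31, 83]
push(13): heap contents = [13, 31, 83]
push(61): heap contents = [13, 31, 61, 83]
push(72): heap contents = [13, 31, 61, 72, 83]
push(38): heap contents = [13, 31, 38, 61, 72, 83]
push(29): heap contents = [13, 29, 31, 38, 61, 72, 83]
push(32): heap contents = [13, 29, 31, 32, 38, 61, 72, 83]
push(12): heap contents = [12, 13, 29, 31, 32, 38, 61, 72, 83]
push(64): heap contents = [12, 13, 29, 31, 32, 38, 61, 64, 72, 83]
push(7): heap contents = [7, 12, 13, 29, 31, 32, 38, 61, 64, 72, 83]
push(25): heap contents = [7, 12, 13, 25, 29, 31, 32, 38, 61, 64, 72, 83]
pop() → 7: heap contents = [12, 13, 25, 29, 31, 32, 38, 61, 64, 72, 83]
push(98): heap contents = [12, 13, 25, 29, 31, 32, 38, 61, 64, 72, 83, 98]

Answer: 7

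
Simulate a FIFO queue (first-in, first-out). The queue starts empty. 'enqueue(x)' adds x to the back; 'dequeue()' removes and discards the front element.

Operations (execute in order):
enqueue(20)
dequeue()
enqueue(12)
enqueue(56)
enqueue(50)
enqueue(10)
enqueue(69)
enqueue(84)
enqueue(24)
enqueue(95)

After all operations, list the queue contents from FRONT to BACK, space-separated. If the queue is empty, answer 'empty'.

enqueue(20): [20]
dequeue(): []
enqueue(12): [12]
enqueue(56): [12, 56]
enqueue(50): [12, 56, 50]
enqueue(10): [12, 56, 50, 10]
enqueue(69): [12, 56, 50, 10, 69]
enqueue(84): [12, 56, 50, 10, 69, 84]
enqueue(24): [12, 56, 50, 10, 69, 84, 24]
enqueue(95): [12, 56, 50, 10, 69, 84, 24, 95]

Answer: 12 56 50 10 69 84 24 95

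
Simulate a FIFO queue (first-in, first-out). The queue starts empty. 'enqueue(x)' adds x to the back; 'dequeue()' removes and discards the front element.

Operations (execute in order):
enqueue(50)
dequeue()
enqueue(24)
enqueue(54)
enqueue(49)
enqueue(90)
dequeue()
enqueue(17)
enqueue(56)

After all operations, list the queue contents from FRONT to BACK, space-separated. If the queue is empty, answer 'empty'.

enqueue(50): [50]
dequeue(): []
enqueue(24): [24]
enqueue(54): [24, 54]
enqueue(49): [24, 54, 49]
enqueue(90): [24, 54, 49, 90]
dequeue(): [54, 49, 90]
enqueue(17): [54, 49, 90, 17]
enqueue(56): [54, 49, 90, 17, 56]

Answer: 54 49 90 17 56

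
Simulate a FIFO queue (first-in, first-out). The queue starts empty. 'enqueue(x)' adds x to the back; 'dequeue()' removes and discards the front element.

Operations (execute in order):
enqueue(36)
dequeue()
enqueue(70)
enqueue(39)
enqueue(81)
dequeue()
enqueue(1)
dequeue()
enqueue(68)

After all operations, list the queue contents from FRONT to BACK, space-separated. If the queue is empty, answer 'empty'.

Answer: 81 1 68

Derivation:
enqueue(36): [36]
dequeue(): []
enqueue(70): [70]
enqueue(39): [70, 39]
enqueue(81): [70, 39, 81]
dequeue(): [39, 81]
enqueue(1): [39, 81, 1]
dequeue(): [81, 1]
enqueue(68): [81, 1, 68]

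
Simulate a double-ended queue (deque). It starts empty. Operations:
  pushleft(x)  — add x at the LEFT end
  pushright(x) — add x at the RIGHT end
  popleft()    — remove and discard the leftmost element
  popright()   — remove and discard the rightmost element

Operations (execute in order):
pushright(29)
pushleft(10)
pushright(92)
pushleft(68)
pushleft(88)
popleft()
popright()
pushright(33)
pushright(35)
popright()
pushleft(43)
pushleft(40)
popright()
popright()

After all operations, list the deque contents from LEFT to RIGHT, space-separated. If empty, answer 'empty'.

pushright(29): [29]
pushleft(10): [10, 29]
pushright(92): [10, 29, 92]
pushleft(68): [68, 10, 29, 92]
pushleft(88): [88, 68, 10, 29, 92]
popleft(): [68, 10, 29, 92]
popright(): [68, 10, 29]
pushright(33): [68, 10, 29, 33]
pushright(35): [68, 10, 29, 33, 35]
popright(): [68, 10, 29, 33]
pushleft(43): [43, 68, 10, 29, 33]
pushleft(40): [40, 43, 68, 10, 29, 33]
popright(): [40, 43, 68, 10, 29]
popright(): [40, 43, 68, 10]

Answer: 40 43 68 10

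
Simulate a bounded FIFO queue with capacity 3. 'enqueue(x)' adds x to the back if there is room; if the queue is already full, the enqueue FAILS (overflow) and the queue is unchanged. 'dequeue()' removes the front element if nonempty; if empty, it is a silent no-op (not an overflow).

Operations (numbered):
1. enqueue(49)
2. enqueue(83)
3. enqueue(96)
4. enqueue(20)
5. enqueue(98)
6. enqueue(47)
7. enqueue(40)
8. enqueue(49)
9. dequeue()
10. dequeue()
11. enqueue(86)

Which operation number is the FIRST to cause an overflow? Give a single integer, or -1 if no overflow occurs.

1. enqueue(49): size=1
2. enqueue(83): size=2
3. enqueue(96): size=3
4. enqueue(20): size=3=cap → OVERFLOW (fail)
5. enqueue(98): size=3=cap → OVERFLOW (fail)
6. enqueue(47): size=3=cap → OVERFLOW (fail)
7. enqueue(40): size=3=cap → OVERFLOW (fail)
8. enqueue(49): size=3=cap → OVERFLOW (fail)
9. dequeue(): size=2
10. dequeue(): size=1
11. enqueue(86): size=2

Answer: 4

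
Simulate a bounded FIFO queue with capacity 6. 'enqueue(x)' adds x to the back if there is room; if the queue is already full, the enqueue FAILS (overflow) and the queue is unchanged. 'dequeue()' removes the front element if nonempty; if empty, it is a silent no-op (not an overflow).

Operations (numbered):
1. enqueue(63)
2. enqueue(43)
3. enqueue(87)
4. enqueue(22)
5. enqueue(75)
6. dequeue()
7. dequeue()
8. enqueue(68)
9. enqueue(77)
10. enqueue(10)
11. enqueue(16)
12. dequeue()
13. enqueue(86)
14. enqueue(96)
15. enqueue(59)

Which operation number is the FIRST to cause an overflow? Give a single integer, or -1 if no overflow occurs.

1. enqueue(63): size=1
2. enqueue(43): size=2
3. enqueue(87): size=3
4. enqueue(22): size=4
5. enqueue(75): size=5
6. dequeue(): size=4
7. dequeue(): size=3
8. enqueue(68): size=4
9. enqueue(77): size=5
10. enqueue(10): size=6
11. enqueue(16): size=6=cap → OVERFLOW (fail)
12. dequeue(): size=5
13. enqueue(86): size=6
14. enqueue(96): size=6=cap → OVERFLOW (fail)
15. enqueue(59): size=6=cap → OVERFLOW (fail)

Answer: 11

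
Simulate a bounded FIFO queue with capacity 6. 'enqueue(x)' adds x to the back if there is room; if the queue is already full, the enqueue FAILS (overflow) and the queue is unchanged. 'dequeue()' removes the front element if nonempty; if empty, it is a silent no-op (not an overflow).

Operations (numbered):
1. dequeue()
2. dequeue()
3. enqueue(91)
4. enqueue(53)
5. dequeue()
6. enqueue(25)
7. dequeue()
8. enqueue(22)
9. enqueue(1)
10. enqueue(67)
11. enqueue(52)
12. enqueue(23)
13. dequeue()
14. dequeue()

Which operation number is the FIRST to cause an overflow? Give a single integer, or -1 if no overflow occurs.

1. dequeue(): empty, no-op, size=0
2. dequeue(): empty, no-op, size=0
3. enqueue(91): size=1
4. enqueue(53): size=2
5. dequeue(): size=1
6. enqueue(25): size=2
7. dequeue(): size=1
8. enqueue(22): size=2
9. enqueue(1): size=3
10. enqueue(67): size=4
11. enqueue(52): size=5
12. enqueue(23): size=6
13. dequeue(): size=5
14. dequeue(): size=4

Answer: -1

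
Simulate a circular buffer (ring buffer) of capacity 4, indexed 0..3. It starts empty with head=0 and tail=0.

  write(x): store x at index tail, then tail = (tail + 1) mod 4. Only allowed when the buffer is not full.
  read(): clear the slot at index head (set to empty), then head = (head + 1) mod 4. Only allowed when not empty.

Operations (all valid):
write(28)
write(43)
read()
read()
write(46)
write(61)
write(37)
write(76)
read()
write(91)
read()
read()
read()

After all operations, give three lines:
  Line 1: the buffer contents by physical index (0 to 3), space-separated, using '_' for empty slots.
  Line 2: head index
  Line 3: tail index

Answer: _ _ 91 _
2
3

Derivation:
write(28): buf=[28 _ _ _], head=0, tail=1, size=1
write(43): buf=[28 43 _ _], head=0, tail=2, size=2
read(): buf=[_ 43 _ _], head=1, tail=2, size=1
read(): buf=[_ _ _ _], head=2, tail=2, size=0
write(46): buf=[_ _ 46 _], head=2, tail=3, size=1
write(61): buf=[_ _ 46 61], head=2, tail=0, size=2
write(37): buf=[37 _ 46 61], head=2, tail=1, size=3
write(76): buf=[37 76 46 61], head=2, tail=2, size=4
read(): buf=[37 76 _ 61], head=3, tail=2, size=3
write(91): buf=[37 76 91 61], head=3, tail=3, size=4
read(): buf=[37 76 91 _], head=0, tail=3, size=3
read(): buf=[_ 76 91 _], head=1, tail=3, size=2
read(): buf=[_ _ 91 _], head=2, tail=3, size=1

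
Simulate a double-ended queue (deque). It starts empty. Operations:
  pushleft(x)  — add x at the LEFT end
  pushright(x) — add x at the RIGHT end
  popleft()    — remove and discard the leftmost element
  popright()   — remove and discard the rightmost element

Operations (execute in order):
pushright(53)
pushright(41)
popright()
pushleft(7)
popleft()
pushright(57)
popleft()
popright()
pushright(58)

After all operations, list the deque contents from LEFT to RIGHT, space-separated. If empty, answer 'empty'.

pushright(53): [53]
pushright(41): [53, 41]
popright(): [53]
pushleft(7): [7, 53]
popleft(): [53]
pushright(57): [53, 57]
popleft(): [57]
popright(): []
pushright(58): [58]

Answer: 58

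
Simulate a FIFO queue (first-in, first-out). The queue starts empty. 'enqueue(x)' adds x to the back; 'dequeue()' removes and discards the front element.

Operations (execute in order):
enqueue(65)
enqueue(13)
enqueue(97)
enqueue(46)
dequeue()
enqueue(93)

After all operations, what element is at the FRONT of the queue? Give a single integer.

enqueue(65): queue = [65]
enqueue(13): queue = [65, 13]
enqueue(97): queue = [65, 13, 97]
enqueue(46): queue = [65, 13, 97, 46]
dequeue(): queue = [13, 97, 46]
enqueue(93): queue = [13, 97, 46, 93]

Answer: 13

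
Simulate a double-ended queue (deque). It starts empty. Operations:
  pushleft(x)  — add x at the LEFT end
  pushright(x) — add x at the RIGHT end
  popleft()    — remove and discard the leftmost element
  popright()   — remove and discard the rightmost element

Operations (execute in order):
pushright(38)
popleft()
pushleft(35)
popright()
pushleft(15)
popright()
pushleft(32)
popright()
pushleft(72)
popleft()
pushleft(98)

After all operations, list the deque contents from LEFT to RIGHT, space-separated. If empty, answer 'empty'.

Answer: 98

Derivation:
pushright(38): [38]
popleft(): []
pushleft(35): [35]
popright(): []
pushleft(15): [15]
popright(): []
pushleft(32): [32]
popright(): []
pushleft(72): [72]
popleft(): []
pushleft(98): [98]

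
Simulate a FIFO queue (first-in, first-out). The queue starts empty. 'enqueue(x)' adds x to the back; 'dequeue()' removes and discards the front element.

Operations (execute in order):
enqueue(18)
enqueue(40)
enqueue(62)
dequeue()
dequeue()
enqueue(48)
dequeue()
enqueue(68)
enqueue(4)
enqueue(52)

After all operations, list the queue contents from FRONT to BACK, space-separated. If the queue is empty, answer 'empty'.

enqueue(18): [18]
enqueue(40): [18, 40]
enqueue(62): [18, 40, 62]
dequeue(): [40, 62]
dequeue(): [62]
enqueue(48): [62, 48]
dequeue(): [48]
enqueue(68): [48, 68]
enqueue(4): [48, 68, 4]
enqueue(52): [48, 68, 4, 52]

Answer: 48 68 4 52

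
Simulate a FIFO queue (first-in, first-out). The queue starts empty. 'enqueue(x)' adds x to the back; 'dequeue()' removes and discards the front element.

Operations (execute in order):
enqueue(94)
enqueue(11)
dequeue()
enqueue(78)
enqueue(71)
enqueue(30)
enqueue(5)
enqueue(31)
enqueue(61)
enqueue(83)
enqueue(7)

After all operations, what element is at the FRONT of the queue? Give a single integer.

Answer: 11

Derivation:
enqueue(94): queue = [94]
enqueue(11): queue = [94, 11]
dequeue(): queue = [11]
enqueue(78): queue = [11, 78]
enqueue(71): queue = [11, 78, 71]
enqueue(30): queue = [11, 78, 71, 30]
enqueue(5): queue = [11, 78, 71, 30, 5]
enqueue(31): queue = [11, 78, 71, 30, 5, 31]
enqueue(61): queue = [11, 78, 71, 30, 5, 31, 61]
enqueue(83): queue = [11, 78, 71, 30, 5, 31, 61, 83]
enqueue(7): queue = [11, 78, 71, 30, 5, 31, 61, 83, 7]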